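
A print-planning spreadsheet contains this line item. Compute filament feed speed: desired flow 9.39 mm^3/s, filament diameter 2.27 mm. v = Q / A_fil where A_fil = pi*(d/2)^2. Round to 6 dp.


A = pi*(2.27/2)^2 = 4.047078
v = 9.39 / 4.047078 = 2.320192 mm/s


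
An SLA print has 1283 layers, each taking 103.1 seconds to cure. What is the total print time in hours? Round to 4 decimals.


t = 1283 * 103.1 / 3600 = 36.7437 hrs


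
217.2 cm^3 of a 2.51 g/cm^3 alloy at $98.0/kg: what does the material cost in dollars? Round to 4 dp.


Mass = 217.2*2.51/1000 = 0.545172 kg
Cost = 0.545172 * 98.0 = 53.4269 $


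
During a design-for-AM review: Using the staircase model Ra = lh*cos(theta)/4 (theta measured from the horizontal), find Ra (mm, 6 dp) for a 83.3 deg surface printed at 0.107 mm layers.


Ra = 0.107 * cos(83.3) / 4 = 0.003121 mm


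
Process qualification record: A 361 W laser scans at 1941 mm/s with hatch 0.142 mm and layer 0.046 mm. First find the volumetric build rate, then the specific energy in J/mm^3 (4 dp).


Build rate = 1941 * 0.142 * 0.046 = 12.678612 mm^3/s
SE = 361 / 12.678612 = 28.4731 J/mm^3


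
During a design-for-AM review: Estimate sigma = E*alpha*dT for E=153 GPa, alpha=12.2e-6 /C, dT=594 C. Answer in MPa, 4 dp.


sigma = 153*1000 * 12.2e-6 * 594 = 1108.7604 MPa


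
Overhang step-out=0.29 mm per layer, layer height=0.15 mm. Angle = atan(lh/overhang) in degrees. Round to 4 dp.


angle = atan(0.15/0.29) = 27.3499 degrees


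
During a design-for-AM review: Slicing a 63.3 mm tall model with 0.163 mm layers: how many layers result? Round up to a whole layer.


Layers = ceil(63.3/0.163) = 389


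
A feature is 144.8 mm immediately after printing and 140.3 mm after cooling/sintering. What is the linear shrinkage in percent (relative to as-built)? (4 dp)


Shrinkage = ((144.8-140.3)/144.8)*100 = 3.1077 %


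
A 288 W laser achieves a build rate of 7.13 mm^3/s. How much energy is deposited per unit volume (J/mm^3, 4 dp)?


SE = 288 / 7.13 = 40.3927 J/mm^3


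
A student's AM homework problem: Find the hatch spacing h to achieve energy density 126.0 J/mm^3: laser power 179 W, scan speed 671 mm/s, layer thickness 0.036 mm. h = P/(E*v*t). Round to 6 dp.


h = 179 / (126.0*671*0.036) = 0.058811 mm


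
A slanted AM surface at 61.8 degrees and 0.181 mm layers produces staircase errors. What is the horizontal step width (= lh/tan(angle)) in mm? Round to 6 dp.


step = 0.181 / tan(61.8) = 0.097051 mm


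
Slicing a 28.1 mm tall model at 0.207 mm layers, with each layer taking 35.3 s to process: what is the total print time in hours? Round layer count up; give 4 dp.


Layers = ceil(28.1/0.207) = 136
t = 136 * 35.3 / 3600 = 1.3336 hrs


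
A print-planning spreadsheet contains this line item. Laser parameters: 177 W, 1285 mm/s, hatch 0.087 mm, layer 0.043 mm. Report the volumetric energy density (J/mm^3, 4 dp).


E = 177 / (1285*0.087*0.043) = 36.8199 J/mm^3


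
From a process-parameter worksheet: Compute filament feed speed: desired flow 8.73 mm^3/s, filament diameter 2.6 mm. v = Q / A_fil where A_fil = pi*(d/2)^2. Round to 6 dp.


A = pi*(2.6/2)^2 = 5.309292
v = 8.73 / 5.309292 = 1.644287 mm/s


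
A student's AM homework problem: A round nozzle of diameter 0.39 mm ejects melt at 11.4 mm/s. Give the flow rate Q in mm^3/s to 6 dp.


A = pi*(0.39/2)^2 = 0.11945906 mm^2
Q = 0.11945906 * 11.4 = 1.361833 mm^3/s


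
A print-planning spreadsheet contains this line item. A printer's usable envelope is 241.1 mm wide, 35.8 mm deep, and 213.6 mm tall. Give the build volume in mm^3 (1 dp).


V = 241.1 * 35.8 * 213.6 = 1843662.8 mm^3


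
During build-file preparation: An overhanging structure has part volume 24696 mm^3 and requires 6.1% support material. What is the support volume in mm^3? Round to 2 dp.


V_support = 24696 * 0.061 = 1506.46 mm^3


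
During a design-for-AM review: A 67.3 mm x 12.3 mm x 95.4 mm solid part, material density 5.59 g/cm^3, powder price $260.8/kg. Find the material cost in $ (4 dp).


V = 67.3 * 12.3 * 95.4 = 78971.166 mm^3 = 78.971166 cm^3
Mass = 78.971166 * 5.59 / 1000 = 0.44144882 kg
Cost = 0.44144882 * 260.8 = 115.1299 $


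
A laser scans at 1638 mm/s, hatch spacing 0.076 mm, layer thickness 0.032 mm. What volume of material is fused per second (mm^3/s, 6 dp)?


Rate = 1638 * 0.076 * 0.032 = 3.983616 mm^3/s


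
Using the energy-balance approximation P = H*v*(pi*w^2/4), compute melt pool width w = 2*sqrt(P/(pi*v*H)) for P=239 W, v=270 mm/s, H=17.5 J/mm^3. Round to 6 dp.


w = 2*sqrt(239/(pi*270*17.5)) = 0.253777 mm


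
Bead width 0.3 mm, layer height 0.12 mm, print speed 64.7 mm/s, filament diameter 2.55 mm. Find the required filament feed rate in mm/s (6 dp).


Q = 0.3 * 0.12 * 64.7 = 2.3292 mm^3/s
A_fil = pi*(2.55/2)^2 = 5.10705156 mm^2
v_feed = 2.3292 / 5.10705156 = 0.456075 mm/s


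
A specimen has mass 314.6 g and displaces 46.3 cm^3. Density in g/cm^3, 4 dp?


rho = 314.6 / 46.3 = 6.7948 g/cm^3


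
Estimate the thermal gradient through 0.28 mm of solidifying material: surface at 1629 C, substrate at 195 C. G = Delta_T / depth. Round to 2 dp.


G = (1629-195)/0.28 = 5121.43 C/mm


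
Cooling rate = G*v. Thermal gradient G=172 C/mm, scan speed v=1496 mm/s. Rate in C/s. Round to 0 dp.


CR = 172 * 1496 = 257312 C/s


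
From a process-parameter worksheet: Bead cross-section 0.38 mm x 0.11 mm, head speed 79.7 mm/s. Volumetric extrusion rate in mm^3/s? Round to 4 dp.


Rate = 0.38 * 0.11 * 79.7 = 3.3315 mm^3/s


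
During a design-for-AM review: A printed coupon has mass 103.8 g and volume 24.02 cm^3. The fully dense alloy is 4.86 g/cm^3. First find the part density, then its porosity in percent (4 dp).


rho_part = 103.8 / 24.02 = 4.32139883 g/cm^3
Porosity = (1 - 4.32139883/4.86)*100 = 11.0823 %


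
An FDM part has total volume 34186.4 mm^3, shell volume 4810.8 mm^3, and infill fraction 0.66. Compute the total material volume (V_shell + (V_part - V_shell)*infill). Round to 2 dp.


V_infill = (34186.4 - 4810.8) * 0.66 = 19387.9
V_total = 4810.8 + 19387.9 = 24198.7 mm^3


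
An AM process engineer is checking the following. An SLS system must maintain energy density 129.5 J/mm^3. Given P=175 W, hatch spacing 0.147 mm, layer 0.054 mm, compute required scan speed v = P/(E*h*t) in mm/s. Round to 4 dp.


v = 175 / (129.5*0.147*0.054) = 170.2383 mm/s


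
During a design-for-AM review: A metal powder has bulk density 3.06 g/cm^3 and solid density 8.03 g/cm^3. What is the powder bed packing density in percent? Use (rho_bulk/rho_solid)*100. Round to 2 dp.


Packing = (3.06/8.03)*100 = 38.11 %


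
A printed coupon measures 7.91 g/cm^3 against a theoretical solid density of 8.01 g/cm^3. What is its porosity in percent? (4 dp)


Porosity = (1-7.91/8.01)*100 = 1.2484 %


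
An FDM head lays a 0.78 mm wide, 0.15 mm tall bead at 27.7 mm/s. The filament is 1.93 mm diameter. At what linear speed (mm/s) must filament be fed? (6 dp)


Q = 0.78 * 0.15 * 27.7 = 3.2409 mm^3/s
A_fil = pi*(1.93/2)^2 = 2.92552962 mm^2
v_feed = 3.2409 / 2.92552962 = 1.107799 mm/s


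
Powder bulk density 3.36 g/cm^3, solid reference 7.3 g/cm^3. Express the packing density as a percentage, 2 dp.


Packing = (3.36/7.3)*100 = 46.03 %


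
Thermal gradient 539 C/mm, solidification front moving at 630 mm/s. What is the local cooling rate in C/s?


CR = 539 * 630 = 339570 C/s


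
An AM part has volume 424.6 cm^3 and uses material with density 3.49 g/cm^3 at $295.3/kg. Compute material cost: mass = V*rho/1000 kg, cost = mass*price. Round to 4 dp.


Mass = 424.6*3.49/1000 = 1.481854 kg
Cost = 1.481854 * 295.3 = 437.5915 $


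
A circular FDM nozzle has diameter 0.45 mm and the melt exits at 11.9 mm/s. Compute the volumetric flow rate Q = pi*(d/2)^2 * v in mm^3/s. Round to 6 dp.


A = pi*(0.45/2)^2 = 0.15904313 mm^2
Q = 0.15904313 * 11.9 = 1.892613 mm^3/s


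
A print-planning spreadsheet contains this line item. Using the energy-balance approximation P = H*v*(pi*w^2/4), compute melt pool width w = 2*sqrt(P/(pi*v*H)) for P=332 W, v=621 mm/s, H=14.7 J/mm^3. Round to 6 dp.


w = 2*sqrt(332/(pi*621*14.7)) = 0.215189 mm


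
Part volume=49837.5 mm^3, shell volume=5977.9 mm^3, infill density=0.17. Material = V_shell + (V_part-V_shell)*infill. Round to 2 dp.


V_infill = (49837.5 - 5977.9) * 0.17 = 7456.13
V_total = 5977.9 + 7456.13 = 13434.03 mm^3


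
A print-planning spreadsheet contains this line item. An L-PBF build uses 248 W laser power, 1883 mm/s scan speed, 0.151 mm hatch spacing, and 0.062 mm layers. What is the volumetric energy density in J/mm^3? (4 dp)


E = 248 / (1883*0.151*0.062) = 14.068 J/mm^3


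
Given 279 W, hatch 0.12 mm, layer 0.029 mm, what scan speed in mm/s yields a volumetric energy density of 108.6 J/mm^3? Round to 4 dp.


v = 279 / (108.6*0.12*0.029) = 738.2359 mm/s


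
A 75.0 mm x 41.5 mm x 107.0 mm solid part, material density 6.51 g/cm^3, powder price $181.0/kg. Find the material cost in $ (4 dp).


V = 75.0 * 41.5 * 107.0 = 333037.5 mm^3 = 333.0375 cm^3
Mass = 333.0375 * 6.51 / 1000 = 2.16807413 kg
Cost = 2.16807413 * 181.0 = 392.4214 $


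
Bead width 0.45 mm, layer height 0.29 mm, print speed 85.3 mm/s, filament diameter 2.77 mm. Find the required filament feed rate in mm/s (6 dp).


Q = 0.45 * 0.29 * 85.3 = 11.13165 mm^3/s
A_fil = pi*(2.77/2)^2 = 6.02628157 mm^2
v_feed = 11.13165 / 6.02628157 = 1.847184 mm/s


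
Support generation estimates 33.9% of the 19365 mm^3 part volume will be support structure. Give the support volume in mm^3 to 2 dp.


V_support = 19365 * 0.339 = 6564.74 mm^3


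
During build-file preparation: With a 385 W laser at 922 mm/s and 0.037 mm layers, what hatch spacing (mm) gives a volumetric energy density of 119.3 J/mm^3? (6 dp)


h = 385 / (119.3*922*0.037) = 0.094599 mm


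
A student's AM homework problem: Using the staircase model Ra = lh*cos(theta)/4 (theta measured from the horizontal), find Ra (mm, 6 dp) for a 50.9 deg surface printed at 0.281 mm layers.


Ra = 0.281 * cos(50.9) / 4 = 0.044305 mm


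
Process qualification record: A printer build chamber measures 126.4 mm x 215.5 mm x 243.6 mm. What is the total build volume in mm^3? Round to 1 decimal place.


V = 126.4 * 215.5 * 243.6 = 6635469.1 mm^3


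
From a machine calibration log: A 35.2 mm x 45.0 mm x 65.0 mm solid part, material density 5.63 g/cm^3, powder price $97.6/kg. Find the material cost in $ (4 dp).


V = 35.2 * 45.0 * 65.0 = 102960.0 mm^3 = 102.96 cm^3
Mass = 102.96 * 5.63 / 1000 = 0.5796648 kg
Cost = 0.5796648 * 97.6 = 56.5753 $


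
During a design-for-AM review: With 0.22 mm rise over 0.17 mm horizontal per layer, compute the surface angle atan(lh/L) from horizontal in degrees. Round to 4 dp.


angle = atan(0.22/0.17) = 52.3058 degrees


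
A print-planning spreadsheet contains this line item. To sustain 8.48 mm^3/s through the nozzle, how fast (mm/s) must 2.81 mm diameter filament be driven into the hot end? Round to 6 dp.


A = pi*(2.81/2)^2 = 6.201582
v = 8.48 / 6.201582 = 1.367393 mm/s


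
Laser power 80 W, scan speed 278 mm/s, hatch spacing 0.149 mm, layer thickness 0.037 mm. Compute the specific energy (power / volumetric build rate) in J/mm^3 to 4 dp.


Build rate = 278 * 0.149 * 0.037 = 1.532614 mm^3/s
SE = 80 / 1.532614 = 52.1984 J/mm^3


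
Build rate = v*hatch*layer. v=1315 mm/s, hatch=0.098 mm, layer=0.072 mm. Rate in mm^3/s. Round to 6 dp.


Rate = 1315 * 0.098 * 0.072 = 9.27864 mm^3/s


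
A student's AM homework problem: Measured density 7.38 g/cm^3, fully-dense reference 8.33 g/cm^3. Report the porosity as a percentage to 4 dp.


Porosity = (1-7.38/8.33)*100 = 11.4046 %


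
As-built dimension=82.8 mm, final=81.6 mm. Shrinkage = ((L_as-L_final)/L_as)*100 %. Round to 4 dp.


Shrinkage = ((82.8-81.6)/82.8)*100 = 1.4493 %


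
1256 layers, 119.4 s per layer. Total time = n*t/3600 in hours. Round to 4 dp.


t = 1256 * 119.4 / 3600 = 41.6573 hrs


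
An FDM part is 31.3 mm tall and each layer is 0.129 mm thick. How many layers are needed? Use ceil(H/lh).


Layers = ceil(31.3/0.129) = 243


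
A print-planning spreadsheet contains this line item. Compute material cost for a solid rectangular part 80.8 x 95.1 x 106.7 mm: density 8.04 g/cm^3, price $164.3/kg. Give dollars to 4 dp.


V = 80.8 * 95.1 * 106.7 = 819891.336 mm^3 = 819.891336 cm^3
Mass = 819.891336 * 8.04 / 1000 = 6.59192634 kg
Cost = 6.59192634 * 164.3 = 1083.0535 $


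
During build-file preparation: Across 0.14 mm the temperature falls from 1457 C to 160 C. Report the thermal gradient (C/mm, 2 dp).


G = (1457-160)/0.14 = 9264.29 C/mm


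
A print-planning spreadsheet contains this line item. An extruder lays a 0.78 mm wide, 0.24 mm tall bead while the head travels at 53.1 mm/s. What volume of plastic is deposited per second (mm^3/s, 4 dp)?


Rate = 0.78 * 0.24 * 53.1 = 9.9403 mm^3/s


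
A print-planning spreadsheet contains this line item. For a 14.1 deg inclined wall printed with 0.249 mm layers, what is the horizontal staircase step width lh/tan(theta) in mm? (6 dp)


step = 0.249 / tan(14.1) = 0.991311 mm


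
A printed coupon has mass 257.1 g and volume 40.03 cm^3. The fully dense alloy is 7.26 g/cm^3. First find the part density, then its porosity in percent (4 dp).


rho_part = 257.1 / 40.03 = 6.42268299 g/cm^3
Porosity = (1 - 6.42268299/7.26)*100 = 11.5333 %


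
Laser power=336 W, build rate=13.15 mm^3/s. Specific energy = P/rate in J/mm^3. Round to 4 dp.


SE = 336 / 13.15 = 25.5513 J/mm^3


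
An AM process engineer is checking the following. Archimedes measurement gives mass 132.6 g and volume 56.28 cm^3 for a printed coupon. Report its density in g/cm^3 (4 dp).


rho = 132.6 / 56.28 = 2.3561 g/cm^3


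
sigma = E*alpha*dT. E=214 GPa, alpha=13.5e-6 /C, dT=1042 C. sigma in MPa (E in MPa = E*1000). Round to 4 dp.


sigma = 214*1000 * 13.5e-6 * 1042 = 3010.338 MPa


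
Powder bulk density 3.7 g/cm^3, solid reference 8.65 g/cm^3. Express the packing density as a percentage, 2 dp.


Packing = (3.7/8.65)*100 = 42.77 %


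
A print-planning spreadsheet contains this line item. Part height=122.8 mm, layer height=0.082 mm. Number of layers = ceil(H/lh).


Layers = ceil(122.8/0.082) = 1498


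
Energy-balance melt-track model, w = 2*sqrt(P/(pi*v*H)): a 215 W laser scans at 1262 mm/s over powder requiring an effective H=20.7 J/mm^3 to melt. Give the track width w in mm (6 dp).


w = 2*sqrt(215/(pi*1262*20.7)) = 0.102367 mm


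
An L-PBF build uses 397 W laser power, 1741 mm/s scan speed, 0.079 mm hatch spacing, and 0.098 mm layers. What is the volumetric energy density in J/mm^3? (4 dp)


E = 397 / (1741*0.079*0.098) = 29.4536 J/mm^3


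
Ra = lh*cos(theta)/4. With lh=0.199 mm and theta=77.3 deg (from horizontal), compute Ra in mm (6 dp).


Ra = 0.199 * cos(77.3) / 4 = 0.010937 mm


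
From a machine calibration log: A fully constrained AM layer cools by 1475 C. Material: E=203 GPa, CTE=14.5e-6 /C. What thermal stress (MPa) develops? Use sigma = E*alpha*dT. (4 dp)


sigma = 203*1000 * 14.5e-6 * 1475 = 4341.6625 MPa


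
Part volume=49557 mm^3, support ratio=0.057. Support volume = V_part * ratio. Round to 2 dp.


V_support = 49557 * 0.057 = 2824.75 mm^3


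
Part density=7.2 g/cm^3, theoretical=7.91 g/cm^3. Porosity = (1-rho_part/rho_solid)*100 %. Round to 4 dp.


Porosity = (1-7.2/7.91)*100 = 8.976 %


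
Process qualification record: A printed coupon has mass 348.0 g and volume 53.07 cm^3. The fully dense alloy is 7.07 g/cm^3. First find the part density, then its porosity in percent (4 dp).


rho_part = 348.0 / 53.07 = 6.55737705 g/cm^3
Porosity = (1 - 6.55737705/7.07)*100 = 7.2507 %


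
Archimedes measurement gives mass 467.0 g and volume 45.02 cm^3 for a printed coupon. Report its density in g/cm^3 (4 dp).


rho = 467.0 / 45.02 = 10.3732 g/cm^3


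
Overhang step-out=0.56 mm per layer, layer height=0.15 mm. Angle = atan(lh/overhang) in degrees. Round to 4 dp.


angle = atan(0.15/0.56) = 14.9951 degrees


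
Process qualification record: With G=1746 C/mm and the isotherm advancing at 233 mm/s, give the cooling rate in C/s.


CR = 1746 * 233 = 406818 C/s


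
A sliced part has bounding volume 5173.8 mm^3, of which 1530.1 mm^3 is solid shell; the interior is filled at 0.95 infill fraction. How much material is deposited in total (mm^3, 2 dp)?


V_infill = (5173.8 - 1530.1) * 0.95 = 3461.52
V_total = 1530.1 + 3461.52 = 4991.62 mm^3


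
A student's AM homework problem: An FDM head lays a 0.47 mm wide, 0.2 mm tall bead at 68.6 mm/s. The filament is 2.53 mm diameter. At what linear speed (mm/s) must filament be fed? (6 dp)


Q = 0.47 * 0.2 * 68.6 = 6.4484 mm^3/s
A_fil = pi*(2.53/2)^2 = 5.0272551 mm^2
v_feed = 6.4484 / 5.0272551 = 1.282688 mm/s


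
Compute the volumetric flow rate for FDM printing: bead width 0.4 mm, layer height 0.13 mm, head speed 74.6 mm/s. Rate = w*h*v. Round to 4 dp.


Rate = 0.4 * 0.13 * 74.6 = 3.8792 mm^3/s


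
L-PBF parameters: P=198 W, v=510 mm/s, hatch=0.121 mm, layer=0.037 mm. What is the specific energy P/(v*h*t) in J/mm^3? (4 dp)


Build rate = 510 * 0.121 * 0.037 = 2.28327 mm^3/s
SE = 198 / 2.28327 = 86.7177 J/mm^3


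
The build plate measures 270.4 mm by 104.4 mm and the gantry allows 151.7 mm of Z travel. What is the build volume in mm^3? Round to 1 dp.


V = 270.4 * 104.4 * 151.7 = 4282454.6 mm^3


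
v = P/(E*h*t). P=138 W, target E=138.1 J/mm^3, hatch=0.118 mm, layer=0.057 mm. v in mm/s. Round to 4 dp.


v = 138 / (138.1*0.118*0.057) = 148.5691 mm/s


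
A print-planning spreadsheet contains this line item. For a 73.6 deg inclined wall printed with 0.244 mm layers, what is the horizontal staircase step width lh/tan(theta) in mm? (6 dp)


step = 0.244 / tan(73.6) = 0.071813 mm


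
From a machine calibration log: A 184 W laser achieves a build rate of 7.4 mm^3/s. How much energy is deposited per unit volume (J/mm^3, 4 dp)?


SE = 184 / 7.4 = 24.8649 J/mm^3


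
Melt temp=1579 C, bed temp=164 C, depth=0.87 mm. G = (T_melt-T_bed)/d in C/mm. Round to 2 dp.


G = (1579-164)/0.87 = 1626.44 C/mm


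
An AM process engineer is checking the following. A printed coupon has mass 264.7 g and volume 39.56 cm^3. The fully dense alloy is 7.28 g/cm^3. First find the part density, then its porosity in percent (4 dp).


rho_part = 264.7 / 39.56 = 6.69110212 g/cm^3
Porosity = (1 - 6.69110212/7.28)*100 = 8.0893 %


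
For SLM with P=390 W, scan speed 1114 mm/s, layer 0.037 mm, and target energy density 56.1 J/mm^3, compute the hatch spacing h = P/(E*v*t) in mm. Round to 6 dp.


h = 390 / (56.1*1114*0.037) = 0.168661 mm


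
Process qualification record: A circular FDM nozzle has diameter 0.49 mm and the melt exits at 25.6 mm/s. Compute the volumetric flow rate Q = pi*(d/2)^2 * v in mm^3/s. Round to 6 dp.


A = pi*(0.49/2)^2 = 0.1885741 mm^2
Q = 0.1885741 * 25.6 = 4.827497 mm^3/s


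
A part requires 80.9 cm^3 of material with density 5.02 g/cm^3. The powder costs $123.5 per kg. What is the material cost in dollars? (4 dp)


Mass = 80.9*5.02/1000 = 0.406118 kg
Cost = 0.406118 * 123.5 = 50.1556 $


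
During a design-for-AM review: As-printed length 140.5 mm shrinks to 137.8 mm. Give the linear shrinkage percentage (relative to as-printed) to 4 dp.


Shrinkage = ((140.5-137.8)/140.5)*100 = 1.9217 %


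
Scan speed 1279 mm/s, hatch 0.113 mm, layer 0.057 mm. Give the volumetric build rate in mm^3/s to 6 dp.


Rate = 1279 * 0.113 * 0.057 = 8.238039 mm^3/s


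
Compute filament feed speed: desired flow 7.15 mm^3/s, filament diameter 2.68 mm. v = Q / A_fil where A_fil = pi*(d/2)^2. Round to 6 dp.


A = pi*(2.68/2)^2 = 5.641044
v = 7.15 / 5.641044 = 1.267496 mm/s


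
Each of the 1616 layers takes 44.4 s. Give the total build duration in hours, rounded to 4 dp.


t = 1616 * 44.4 / 3600 = 19.9307 hrs


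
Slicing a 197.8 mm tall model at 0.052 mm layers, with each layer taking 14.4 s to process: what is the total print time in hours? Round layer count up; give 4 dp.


Layers = ceil(197.8/0.052) = 3804
t = 3804 * 14.4 / 3600 = 15.216 hrs


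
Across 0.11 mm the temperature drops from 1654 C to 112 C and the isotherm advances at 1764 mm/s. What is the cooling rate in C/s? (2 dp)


G = (1654-112)/0.11 = 14018.18181818 C/mm
CR = 14018.18181818 * 1764 = 24728072.73 C/s


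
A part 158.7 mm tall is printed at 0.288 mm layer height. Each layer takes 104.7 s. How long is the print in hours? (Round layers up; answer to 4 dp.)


Layers = ceil(158.7/0.288) = 552
t = 552 * 104.7 / 3600 = 16.054 hrs


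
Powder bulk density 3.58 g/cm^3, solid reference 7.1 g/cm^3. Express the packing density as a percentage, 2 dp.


Packing = (3.58/7.1)*100 = 50.42 %


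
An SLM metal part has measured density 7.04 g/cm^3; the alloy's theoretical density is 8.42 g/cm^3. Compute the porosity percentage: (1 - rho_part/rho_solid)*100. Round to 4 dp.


Porosity = (1-7.04/8.42)*100 = 16.3895 %


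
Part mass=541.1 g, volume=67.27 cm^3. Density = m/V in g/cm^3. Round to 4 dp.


rho = 541.1 / 67.27 = 8.0437 g/cm^3


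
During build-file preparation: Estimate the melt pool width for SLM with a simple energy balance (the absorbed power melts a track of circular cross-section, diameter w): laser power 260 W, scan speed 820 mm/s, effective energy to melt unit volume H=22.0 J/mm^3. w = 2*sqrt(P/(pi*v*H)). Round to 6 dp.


w = 2*sqrt(260/(pi*820*22.0)) = 0.135464 mm


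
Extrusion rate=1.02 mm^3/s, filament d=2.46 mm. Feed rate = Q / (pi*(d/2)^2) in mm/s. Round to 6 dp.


A = pi*(2.46/2)^2 = 4.752916
v = 1.02 / 4.752916 = 0.214605 mm/s


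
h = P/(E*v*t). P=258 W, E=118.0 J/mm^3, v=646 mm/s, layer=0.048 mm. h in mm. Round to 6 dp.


h = 258 / (118.0*646*0.048) = 0.070512 mm


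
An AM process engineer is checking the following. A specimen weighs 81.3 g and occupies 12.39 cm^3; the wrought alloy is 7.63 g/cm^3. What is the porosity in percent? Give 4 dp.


rho_part = 81.3 / 12.39 = 6.56174334 g/cm^3
Porosity = (1 - 6.56174334/7.63)*100 = 14.0007 %


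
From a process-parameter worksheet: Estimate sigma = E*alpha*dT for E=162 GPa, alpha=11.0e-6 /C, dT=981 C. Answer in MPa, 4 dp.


sigma = 162*1000 * 11.0e-6 * 981 = 1748.142 MPa


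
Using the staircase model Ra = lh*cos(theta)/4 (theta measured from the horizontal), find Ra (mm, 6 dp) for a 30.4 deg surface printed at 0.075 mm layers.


Ra = 0.075 * cos(30.4) / 4 = 0.016172 mm


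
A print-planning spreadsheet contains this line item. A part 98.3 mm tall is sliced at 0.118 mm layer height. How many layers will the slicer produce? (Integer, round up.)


Layers = ceil(98.3/0.118) = 834


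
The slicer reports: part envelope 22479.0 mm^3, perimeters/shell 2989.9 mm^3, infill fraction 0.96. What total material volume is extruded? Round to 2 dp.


V_infill = (22479.0 - 2989.9) * 0.96 = 18709.54
V_total = 2989.9 + 18709.54 = 21699.44 mm^3


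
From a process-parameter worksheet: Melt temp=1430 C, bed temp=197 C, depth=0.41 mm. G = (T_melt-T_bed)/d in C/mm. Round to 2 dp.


G = (1430-197)/0.41 = 3007.32 C/mm


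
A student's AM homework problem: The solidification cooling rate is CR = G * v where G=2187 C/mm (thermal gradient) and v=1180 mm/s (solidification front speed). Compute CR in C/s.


CR = 2187 * 1180 = 2580660 C/s


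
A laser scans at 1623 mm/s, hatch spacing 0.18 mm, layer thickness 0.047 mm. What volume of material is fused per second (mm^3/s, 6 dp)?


Rate = 1623 * 0.18 * 0.047 = 13.73058 mm^3/s


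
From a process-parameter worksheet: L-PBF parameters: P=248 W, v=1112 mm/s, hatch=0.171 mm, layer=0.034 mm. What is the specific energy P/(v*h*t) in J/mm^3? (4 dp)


Build rate = 1112 * 0.171 * 0.034 = 6.465168 mm^3/s
SE = 248 / 6.465168 = 38.3594 J/mm^3


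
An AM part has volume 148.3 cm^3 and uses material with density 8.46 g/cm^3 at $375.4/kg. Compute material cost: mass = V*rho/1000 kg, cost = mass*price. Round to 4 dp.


Mass = 148.3*8.46/1000 = 1.254618 kg
Cost = 1.254618 * 375.4 = 470.9836 $


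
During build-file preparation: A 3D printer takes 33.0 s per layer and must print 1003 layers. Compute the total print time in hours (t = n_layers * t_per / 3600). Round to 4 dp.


t = 1003 * 33.0 / 3600 = 9.1942 hrs


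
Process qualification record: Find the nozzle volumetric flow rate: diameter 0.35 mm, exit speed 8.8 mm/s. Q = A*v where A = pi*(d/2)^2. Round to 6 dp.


A = pi*(0.35/2)^2 = 0.09621128 mm^2
Q = 0.09621128 * 8.8 = 0.846659 mm^3/s


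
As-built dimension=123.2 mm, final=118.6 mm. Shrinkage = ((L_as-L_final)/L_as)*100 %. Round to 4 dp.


Shrinkage = ((123.2-118.6)/123.2)*100 = 3.7338 %


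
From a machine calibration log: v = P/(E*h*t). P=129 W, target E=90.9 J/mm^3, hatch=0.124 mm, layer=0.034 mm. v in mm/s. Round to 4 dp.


v = 129 / (90.9*0.124*0.034) = 336.6086 mm/s


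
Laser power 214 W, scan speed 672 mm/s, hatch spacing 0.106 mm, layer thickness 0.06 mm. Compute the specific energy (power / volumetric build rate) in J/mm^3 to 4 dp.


Build rate = 672 * 0.106 * 0.06 = 4.27392 mm^3/s
SE = 214 / 4.27392 = 50.0711 J/mm^3


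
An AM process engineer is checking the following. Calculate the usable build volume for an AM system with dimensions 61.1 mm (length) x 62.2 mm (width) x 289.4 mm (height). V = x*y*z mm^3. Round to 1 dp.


V = 61.1 * 62.2 * 289.4 = 1099841.5 mm^3


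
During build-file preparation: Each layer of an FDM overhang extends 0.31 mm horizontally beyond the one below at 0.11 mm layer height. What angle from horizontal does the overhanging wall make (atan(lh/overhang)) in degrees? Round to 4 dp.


angle = atan(0.11/0.31) = 19.5367 degrees


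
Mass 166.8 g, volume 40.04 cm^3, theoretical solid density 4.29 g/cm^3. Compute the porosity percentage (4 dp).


rho_part = 166.8 / 40.04 = 4.16583417 g/cm^3
Porosity = (1 - 4.16583417/4.29)*100 = 2.8943 %


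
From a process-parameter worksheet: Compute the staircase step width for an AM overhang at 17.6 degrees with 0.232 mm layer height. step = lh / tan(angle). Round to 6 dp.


step = 0.232 / tan(17.6) = 0.731357 mm


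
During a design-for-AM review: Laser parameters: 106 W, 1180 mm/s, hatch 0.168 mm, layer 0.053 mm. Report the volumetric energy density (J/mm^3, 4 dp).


E = 106 / (1180*0.168*0.053) = 10.0888 J/mm^3


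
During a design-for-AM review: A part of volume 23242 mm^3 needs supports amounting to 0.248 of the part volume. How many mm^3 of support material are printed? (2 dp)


V_support = 23242 * 0.248 = 5764.02 mm^3


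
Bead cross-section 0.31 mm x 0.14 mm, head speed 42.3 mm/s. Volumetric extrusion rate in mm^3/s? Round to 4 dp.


Rate = 0.31 * 0.14 * 42.3 = 1.8358 mm^3/s


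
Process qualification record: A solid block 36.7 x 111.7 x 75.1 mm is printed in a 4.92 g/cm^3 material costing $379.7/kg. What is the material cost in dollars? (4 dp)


V = 36.7 * 111.7 * 75.1 = 307864.189 mm^3 = 307.864189 cm^3
Mass = 307.864189 * 4.92 / 1000 = 1.51469181 kg
Cost = 1.51469181 * 379.7 = 575.1285 $


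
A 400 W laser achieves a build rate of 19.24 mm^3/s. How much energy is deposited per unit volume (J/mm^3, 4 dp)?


SE = 400 / 19.24 = 20.79 J/mm^3


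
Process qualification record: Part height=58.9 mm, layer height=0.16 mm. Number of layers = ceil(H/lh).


Layers = ceil(58.9/0.16) = 369


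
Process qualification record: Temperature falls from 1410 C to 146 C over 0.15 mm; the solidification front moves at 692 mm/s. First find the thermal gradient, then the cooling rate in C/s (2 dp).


G = (1410-146)/0.15 = 8426.66666667 C/mm
CR = 8426.66666667 * 692 = 5831253.33 C/s


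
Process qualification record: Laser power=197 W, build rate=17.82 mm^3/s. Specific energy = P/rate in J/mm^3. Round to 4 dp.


SE = 197 / 17.82 = 11.055 J/mm^3


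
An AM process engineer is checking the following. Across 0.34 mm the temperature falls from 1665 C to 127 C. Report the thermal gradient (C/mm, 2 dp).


G = (1665-127)/0.34 = 4523.53 C/mm


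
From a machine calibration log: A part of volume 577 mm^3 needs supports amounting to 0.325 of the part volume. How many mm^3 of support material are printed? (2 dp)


V_support = 577 * 0.325 = 187.53 mm^3


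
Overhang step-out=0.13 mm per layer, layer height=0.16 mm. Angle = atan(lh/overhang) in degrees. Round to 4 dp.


angle = atan(0.16/0.13) = 50.9061 degrees


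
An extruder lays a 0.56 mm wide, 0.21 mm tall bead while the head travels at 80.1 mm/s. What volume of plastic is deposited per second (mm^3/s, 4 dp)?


Rate = 0.56 * 0.21 * 80.1 = 9.4198 mm^3/s


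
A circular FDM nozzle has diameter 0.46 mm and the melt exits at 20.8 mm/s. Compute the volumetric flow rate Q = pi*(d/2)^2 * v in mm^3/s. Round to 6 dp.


A = pi*(0.46/2)^2 = 0.16619025 mm^2
Q = 0.16619025 * 20.8 = 3.456757 mm^3/s


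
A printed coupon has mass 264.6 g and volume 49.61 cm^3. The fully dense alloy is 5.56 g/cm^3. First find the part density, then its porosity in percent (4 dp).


rho_part = 264.6 / 49.61 = 5.3336021 g/cm^3
Porosity = (1 - 5.3336021/5.56)*100 = 4.0719 %


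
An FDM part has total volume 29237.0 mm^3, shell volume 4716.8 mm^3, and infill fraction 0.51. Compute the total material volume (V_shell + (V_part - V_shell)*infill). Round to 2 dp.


V_infill = (29237.0 - 4716.8) * 0.51 = 12505.3
V_total = 4716.8 + 12505.3 = 17222.1 mm^3


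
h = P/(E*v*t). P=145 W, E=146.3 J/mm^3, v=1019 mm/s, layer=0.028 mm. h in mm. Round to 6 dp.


h = 145 / (146.3*1019*0.028) = 0.034737 mm


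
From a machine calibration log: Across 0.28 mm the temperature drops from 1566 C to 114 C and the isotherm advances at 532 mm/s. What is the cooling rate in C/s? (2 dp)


G = (1566-114)/0.28 = 5185.71428571 C/mm
CR = 5185.71428571 * 532 = 2758800.0 C/s


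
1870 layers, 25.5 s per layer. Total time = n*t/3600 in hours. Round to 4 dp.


t = 1870 * 25.5 / 3600 = 13.2458 hrs


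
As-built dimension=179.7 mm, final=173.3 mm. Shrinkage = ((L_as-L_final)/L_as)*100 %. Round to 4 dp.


Shrinkage = ((179.7-173.3)/179.7)*100 = 3.5615 %


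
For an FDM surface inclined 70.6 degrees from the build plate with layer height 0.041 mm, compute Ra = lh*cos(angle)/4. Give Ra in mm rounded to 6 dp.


Ra = 0.041 * cos(70.6) / 4 = 0.003405 mm


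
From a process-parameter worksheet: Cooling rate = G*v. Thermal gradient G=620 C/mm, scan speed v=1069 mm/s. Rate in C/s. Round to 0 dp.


CR = 620 * 1069 = 662780 C/s


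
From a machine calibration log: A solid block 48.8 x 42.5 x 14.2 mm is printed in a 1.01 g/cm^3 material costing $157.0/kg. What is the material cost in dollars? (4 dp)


V = 48.8 * 42.5 * 14.2 = 29450.8 mm^3 = 29.4508 cm^3
Mass = 29.4508 * 1.01 / 1000 = 0.02974531 kg
Cost = 0.02974531 * 157.0 = 4.67 $


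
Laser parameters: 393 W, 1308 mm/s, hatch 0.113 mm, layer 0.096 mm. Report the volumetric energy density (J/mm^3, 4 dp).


E = 393 / (1308*0.113*0.096) = 27.6972 J/mm^3


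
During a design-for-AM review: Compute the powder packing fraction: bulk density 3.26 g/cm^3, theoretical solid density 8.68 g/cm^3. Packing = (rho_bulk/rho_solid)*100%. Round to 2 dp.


Packing = (3.26/8.68)*100 = 37.56 %


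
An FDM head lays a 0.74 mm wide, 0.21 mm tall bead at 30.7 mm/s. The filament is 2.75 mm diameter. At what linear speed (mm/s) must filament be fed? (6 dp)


Q = 0.74 * 0.21 * 30.7 = 4.77078 mm^3/s
A_fil = pi*(2.75/2)^2 = 5.93957361 mm^2
v_feed = 4.77078 / 5.93957361 = 0.803219 mm/s


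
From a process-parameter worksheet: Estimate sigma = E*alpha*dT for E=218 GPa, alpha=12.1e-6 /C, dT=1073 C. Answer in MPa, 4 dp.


sigma = 218*1000 * 12.1e-6 * 1073 = 2830.3594 MPa


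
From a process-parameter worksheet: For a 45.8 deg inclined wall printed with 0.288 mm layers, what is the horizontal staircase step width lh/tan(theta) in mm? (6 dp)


step = 0.288 / tan(45.8) = 0.280068 mm


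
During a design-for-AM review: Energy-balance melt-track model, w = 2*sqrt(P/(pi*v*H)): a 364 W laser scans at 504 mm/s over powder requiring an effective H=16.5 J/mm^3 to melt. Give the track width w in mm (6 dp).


w = 2*sqrt(364/(pi*504*16.5)) = 0.236074 mm


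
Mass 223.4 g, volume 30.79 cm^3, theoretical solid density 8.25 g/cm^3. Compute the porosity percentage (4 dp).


rho_part = 223.4 / 30.79 = 7.25560247 g/cm^3
Porosity = (1 - 7.25560247/8.25)*100 = 12.0533 %


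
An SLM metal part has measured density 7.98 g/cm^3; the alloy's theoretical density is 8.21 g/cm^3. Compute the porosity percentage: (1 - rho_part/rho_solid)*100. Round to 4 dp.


Porosity = (1-7.98/8.21)*100 = 2.8015 %


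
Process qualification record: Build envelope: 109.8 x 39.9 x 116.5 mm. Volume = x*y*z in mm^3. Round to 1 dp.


V = 109.8 * 39.9 * 116.5 = 510388.8 mm^3


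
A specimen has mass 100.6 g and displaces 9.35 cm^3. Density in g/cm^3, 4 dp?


rho = 100.6 / 9.35 = 10.7594 g/cm^3


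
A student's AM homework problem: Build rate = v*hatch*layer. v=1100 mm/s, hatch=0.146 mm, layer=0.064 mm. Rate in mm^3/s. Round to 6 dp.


Rate = 1100 * 0.146 * 0.064 = 10.2784 mm^3/s


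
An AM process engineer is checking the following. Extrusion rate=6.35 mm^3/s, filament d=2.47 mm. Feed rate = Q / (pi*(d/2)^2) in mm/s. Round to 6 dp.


A = pi*(2.47/2)^2 = 4.791636
v = 6.35 / 4.791636 = 1.325226 mm/s


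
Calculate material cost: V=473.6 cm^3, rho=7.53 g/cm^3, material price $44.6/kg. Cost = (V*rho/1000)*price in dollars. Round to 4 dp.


Mass = 473.6*7.53/1000 = 3.566208 kg
Cost = 3.566208 * 44.6 = 159.0529 $


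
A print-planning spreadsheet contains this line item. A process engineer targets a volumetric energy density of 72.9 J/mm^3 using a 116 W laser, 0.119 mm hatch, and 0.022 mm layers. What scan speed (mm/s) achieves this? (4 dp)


v = 116 / (72.9*0.119*0.022) = 607.8002 mm/s


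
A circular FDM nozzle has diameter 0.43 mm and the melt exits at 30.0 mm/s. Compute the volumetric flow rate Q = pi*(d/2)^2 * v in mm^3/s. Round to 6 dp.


A = pi*(0.43/2)^2 = 0.14522012 mm^2
Q = 0.14522012 * 30.0 = 4.356604 mm^3/s


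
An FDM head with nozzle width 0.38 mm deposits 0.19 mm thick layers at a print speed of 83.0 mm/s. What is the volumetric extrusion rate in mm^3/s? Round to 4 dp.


Rate = 0.38 * 0.19 * 83.0 = 5.9926 mm^3/s


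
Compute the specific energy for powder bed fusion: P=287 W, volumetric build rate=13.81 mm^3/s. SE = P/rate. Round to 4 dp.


SE = 287 / 13.81 = 20.782 J/mm^3


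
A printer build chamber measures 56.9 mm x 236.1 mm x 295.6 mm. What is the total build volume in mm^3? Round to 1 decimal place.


V = 56.9 * 236.1 * 295.6 = 3971117.0 mm^3


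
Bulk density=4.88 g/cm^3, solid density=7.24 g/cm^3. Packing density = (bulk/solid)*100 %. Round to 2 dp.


Packing = (4.88/7.24)*100 = 67.4 %


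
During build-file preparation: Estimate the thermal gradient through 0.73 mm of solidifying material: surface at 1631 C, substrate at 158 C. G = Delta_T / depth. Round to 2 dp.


G = (1631-158)/0.73 = 2017.81 C/mm


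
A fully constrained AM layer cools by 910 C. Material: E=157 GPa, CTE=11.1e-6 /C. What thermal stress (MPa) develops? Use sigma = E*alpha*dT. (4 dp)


sigma = 157*1000 * 11.1e-6 * 910 = 1585.857 MPa


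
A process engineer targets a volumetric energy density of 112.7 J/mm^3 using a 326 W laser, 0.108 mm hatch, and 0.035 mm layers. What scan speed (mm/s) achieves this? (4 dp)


v = 326 / (112.7*0.108*0.035) = 765.2474 mm/s


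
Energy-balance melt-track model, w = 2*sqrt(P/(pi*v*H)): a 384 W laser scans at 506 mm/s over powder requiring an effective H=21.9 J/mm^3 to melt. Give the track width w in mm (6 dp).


w = 2*sqrt(384/(pi*506*21.9)) = 0.21005 mm


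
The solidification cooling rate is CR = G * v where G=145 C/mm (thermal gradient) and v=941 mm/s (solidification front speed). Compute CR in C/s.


CR = 145 * 941 = 136445 C/s


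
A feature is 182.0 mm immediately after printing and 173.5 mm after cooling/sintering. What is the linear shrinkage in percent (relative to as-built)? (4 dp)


Shrinkage = ((182.0-173.5)/182.0)*100 = 4.6703 %


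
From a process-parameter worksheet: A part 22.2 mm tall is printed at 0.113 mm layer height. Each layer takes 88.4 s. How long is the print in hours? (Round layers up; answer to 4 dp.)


Layers = ceil(22.2/0.113) = 197
t = 197 * 88.4 / 3600 = 4.8374 hrs


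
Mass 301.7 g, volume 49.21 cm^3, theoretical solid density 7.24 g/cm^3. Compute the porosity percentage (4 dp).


rho_part = 301.7 / 49.21 = 6.13086771 g/cm^3
Porosity = (1 - 6.13086771/7.24)*100 = 15.3195 %


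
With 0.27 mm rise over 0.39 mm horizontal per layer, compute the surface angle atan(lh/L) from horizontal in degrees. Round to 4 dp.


angle = atan(0.27/0.39) = 34.6952 degrees


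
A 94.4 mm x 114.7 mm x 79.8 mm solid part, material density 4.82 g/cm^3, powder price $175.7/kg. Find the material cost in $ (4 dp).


V = 94.4 * 114.7 * 79.8 = 864048.864 mm^3 = 864.048864 cm^3
Mass = 864.048864 * 4.82 / 1000 = 4.16471552 kg
Cost = 4.16471552 * 175.7 = 731.7405 $


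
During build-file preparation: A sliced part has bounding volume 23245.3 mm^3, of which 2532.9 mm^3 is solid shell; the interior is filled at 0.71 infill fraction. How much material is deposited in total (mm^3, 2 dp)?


V_infill = (23245.3 - 2532.9) * 0.71 = 14705.8
V_total = 2532.9 + 14705.8 = 17238.7 mm^3


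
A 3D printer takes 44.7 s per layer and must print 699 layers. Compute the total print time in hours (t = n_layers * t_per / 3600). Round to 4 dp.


t = 699 * 44.7 / 3600 = 8.6793 hrs


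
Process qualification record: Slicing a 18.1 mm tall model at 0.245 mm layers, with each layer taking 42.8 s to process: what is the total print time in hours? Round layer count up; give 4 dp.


Layers = ceil(18.1/0.245) = 74
t = 74 * 42.8 / 3600 = 0.8798 hrs


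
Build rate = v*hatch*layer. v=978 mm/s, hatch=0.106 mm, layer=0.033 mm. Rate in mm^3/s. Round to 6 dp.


Rate = 978 * 0.106 * 0.033 = 3.421044 mm^3/s


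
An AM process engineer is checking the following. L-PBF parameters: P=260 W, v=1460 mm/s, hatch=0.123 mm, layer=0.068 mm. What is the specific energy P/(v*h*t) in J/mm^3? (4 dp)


Build rate = 1460 * 0.123 * 0.068 = 12.21144 mm^3/s
SE = 260 / 12.21144 = 21.2915 J/mm^3


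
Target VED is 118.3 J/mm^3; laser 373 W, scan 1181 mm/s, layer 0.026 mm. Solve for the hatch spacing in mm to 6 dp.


h = 373 / (118.3*1181*0.026) = 0.102684 mm


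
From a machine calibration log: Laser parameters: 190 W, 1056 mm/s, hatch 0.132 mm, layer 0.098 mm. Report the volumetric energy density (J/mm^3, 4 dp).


E = 190 / (1056*0.132*0.098) = 13.9088 J/mm^3


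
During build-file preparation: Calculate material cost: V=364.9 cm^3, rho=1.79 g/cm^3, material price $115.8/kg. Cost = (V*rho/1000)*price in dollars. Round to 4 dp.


Mass = 364.9*1.79/1000 = 0.653171 kg
Cost = 0.653171 * 115.8 = 75.6372 $


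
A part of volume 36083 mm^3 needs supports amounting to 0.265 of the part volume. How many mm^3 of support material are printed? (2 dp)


V_support = 36083 * 0.265 = 9562.0 mm^3


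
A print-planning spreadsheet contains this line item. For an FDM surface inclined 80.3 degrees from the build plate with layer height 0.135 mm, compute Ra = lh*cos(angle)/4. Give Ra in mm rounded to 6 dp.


Ra = 0.135 * cos(80.3) / 4 = 0.005687 mm
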